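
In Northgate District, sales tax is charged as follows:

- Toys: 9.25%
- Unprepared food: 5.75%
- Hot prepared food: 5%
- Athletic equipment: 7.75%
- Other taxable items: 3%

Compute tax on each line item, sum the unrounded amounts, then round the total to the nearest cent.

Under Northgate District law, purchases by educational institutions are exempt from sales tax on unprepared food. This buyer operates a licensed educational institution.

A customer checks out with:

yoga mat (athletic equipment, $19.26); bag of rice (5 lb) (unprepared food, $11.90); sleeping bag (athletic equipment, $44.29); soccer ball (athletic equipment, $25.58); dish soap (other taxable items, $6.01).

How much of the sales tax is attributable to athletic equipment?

Yoga mat $19.26: athletic equipment → 7.75% → $1.49265
Sleeping bag $44.29: athletic equipment → 7.75% → $3.432475
Soccer ball $25.58: athletic equipment → 7.75% → $1.98245
Tax on athletic equipment: unrounded sum = $6.907575 → $6.91

$6.91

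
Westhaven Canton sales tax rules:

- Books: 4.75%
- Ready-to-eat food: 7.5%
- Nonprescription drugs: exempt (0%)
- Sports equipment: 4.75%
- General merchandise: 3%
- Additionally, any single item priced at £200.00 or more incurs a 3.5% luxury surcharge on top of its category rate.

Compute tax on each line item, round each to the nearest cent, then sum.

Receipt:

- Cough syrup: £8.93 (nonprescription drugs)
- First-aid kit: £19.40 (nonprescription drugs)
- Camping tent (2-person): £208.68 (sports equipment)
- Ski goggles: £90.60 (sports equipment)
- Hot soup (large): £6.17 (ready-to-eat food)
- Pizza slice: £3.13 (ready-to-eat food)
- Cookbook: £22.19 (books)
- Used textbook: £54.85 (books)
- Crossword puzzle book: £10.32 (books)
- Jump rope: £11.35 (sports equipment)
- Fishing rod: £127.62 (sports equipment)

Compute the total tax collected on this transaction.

Cough syrup £8.93: nonprescription drugs → 0% → £0.00
First-aid kit £19.40: nonprescription drugs → 0% → £0.00
Camping tent (2-person) £208.68: sports equipment → 4.75% + 3.5% surcharge = 8.25% → £17.22
Ski goggles £90.60: sports equipment → 4.75% → £4.30
Hot soup (large) £6.17: ready-to-eat food → 7.5% → £0.46
Pizza slice £3.13: ready-to-eat food → 7.5% → £0.23
Cookbook £22.19: books → 4.75% → £1.05
Used textbook £54.85: books → 4.75% → £2.61
Crossword puzzle book £10.32: books → 4.75% → £0.49
Jump rope £11.35: sports equipment → 4.75% → £0.54
Fishing rod £127.62: sports equipment → 4.75% → £6.06
Total tax = £17.22 + £4.30 + £0.46 + £0.23 + £1.05 + £2.61 + £0.49 + £0.54 + £6.06 = £32.96

£32.96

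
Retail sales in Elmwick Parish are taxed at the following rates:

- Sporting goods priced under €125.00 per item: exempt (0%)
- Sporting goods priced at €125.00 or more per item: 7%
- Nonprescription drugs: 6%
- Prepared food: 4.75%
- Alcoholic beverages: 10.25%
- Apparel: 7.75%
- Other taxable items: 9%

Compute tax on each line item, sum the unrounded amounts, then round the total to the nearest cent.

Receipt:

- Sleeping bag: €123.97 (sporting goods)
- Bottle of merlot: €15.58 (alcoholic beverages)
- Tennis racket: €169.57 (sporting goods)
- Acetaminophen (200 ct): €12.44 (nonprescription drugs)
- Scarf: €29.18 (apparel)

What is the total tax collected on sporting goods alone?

€11.87

Sleeping bag €123.97: sporting goods, under €125.00 → 0% → €0.00
Tennis racket €169.57: sporting goods, €125.00 or more → 7% → €11.8699
Tax on sporting goods: unrounded sum = €11.8699 → €11.87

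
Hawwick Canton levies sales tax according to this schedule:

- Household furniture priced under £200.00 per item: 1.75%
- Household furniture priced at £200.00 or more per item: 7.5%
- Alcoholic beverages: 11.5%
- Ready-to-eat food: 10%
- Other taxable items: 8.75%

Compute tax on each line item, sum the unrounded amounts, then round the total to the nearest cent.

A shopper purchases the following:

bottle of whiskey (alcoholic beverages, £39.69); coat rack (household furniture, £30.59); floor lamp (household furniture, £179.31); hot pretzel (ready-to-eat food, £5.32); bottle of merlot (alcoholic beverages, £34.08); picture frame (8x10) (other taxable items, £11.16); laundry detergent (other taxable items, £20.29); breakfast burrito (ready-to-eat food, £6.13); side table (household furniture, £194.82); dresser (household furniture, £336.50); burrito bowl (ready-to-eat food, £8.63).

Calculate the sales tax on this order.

Bottle of whiskey £39.69: alcoholic beverages → 11.5% → £4.56435
Coat rack £30.59: household furniture, under £200.00 → 1.75% → £0.535325
Floor lamp £179.31: household furniture, under £200.00 → 1.75% → £3.137925
Hot pretzel £5.32: ready-to-eat food → 10% → £0.532
Bottle of merlot £34.08: alcoholic beverages → 11.5% → £3.9192
Picture frame (8x10) £11.16: other taxable items → 8.75% → £0.9765
Laundry detergent £20.29: other taxable items → 8.75% → £1.775375
Breakfast burrito £6.13: ready-to-eat food → 10% → £0.613
Side table £194.82: household furniture, under £200.00 → 1.75% → £3.40935
Dresser £336.50: household furniture, £200.00 or more → 7.5% → £25.2375
Burrito bowl £8.63: ready-to-eat food → 10% → £0.863
Unrounded tax sum = £45.563525 → £45.56

£45.56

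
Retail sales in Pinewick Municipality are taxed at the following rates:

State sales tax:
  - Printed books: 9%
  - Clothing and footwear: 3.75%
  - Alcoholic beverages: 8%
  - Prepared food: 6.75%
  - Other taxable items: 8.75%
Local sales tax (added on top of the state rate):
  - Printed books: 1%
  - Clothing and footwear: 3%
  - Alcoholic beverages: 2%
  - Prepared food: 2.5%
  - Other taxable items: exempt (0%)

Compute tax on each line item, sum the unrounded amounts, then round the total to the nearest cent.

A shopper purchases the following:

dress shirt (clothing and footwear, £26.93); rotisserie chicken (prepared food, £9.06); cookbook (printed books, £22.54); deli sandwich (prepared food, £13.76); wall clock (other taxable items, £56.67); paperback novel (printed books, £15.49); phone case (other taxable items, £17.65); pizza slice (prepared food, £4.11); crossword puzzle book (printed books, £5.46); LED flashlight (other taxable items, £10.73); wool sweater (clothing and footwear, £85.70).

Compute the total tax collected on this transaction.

Dress shirt £26.93: clothing and footwear → 3.75% + 3% local = 6.75% → £1.817775
Rotisserie chicken £9.06: prepared food → 6.75% + 2.5% local = 9.25% → £0.83805
Cookbook £22.54: printed books → 9% + 1% local = 10% → £2.254
Deli sandwich £13.76: prepared food → 6.75% + 2.5% local = 9.25% → £1.2728
Wall clock £56.67: other taxable items → 8.75% + 0% local = 8.75% → £4.958625
Paperback novel £15.49: printed books → 9% + 1% local = 10% → £1.549
Phone case £17.65: other taxable items → 8.75% + 0% local = 8.75% → £1.544375
Pizza slice £4.11: prepared food → 6.75% + 2.5% local = 9.25% → £0.380175
Crossword puzzle book £5.46: printed books → 9% + 1% local = 10% → £0.546
LED flashlight £10.73: other taxable items → 8.75% + 0% local = 8.75% → £0.938875
Wool sweater £85.70: clothing and footwear → 3.75% + 3% local = 6.75% → £5.78475
Unrounded tax sum = £21.884425 → £21.88

£21.88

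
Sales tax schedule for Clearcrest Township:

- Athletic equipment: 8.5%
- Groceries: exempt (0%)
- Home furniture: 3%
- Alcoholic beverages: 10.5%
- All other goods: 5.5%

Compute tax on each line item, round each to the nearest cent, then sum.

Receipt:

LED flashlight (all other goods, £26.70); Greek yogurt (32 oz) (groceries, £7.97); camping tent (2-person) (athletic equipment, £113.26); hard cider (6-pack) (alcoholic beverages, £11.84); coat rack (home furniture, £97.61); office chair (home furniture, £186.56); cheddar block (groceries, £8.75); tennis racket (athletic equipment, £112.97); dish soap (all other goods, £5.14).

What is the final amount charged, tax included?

LED flashlight £26.70: all other goods → 5.5% → £1.47
Greek yogurt (32 oz) £7.97: groceries → 0% → £0.00
Camping tent (2-person) £113.26: athletic equipment → 8.5% → £9.63
Hard cider (6-pack) £11.84: alcoholic beverages → 10.5% → £1.24
Coat rack £97.61: home furniture → 3% → £2.93
Office chair £186.56: home furniture → 3% → £5.60
Cheddar block £8.75: groceries → 0% → £0.00
Tennis racket £112.97: athletic equipment → 8.5% → £9.60
Dish soap £5.14: all other goods → 5.5% → £0.28
Subtotal = £570.80; tax = £30.75; total due = £601.55

£601.55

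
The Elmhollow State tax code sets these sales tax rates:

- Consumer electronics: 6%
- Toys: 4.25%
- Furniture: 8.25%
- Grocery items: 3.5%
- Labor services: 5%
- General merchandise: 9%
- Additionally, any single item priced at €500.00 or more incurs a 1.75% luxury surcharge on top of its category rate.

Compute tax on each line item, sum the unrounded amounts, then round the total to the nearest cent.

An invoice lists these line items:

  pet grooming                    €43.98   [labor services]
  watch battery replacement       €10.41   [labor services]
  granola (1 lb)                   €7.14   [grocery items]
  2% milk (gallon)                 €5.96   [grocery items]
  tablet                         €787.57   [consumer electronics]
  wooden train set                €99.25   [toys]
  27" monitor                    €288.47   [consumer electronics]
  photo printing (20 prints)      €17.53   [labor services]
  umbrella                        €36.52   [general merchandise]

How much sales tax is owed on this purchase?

€89.90

Pet grooming €43.98: labor services → 5% → €2.199
Watch battery replacement €10.41: labor services → 5% → €0.5205
Granola (1 lb) €7.14: grocery items → 3.5% → €0.2499
2% milk (gallon) €5.96: grocery items → 3.5% → €0.2086
Tablet €787.57: consumer electronics → 6% + 1.75% surcharge = 7.75% → €61.036675
Wooden train set €99.25: toys → 4.25% → €4.218125
27" monitor €288.47: consumer electronics → 6% → €17.3082
Photo printing (20 prints) €17.53: labor services → 5% → €0.8765
Umbrella €36.52: general merchandise → 9% → €3.2868
Unrounded tax sum = €89.9043 → €89.90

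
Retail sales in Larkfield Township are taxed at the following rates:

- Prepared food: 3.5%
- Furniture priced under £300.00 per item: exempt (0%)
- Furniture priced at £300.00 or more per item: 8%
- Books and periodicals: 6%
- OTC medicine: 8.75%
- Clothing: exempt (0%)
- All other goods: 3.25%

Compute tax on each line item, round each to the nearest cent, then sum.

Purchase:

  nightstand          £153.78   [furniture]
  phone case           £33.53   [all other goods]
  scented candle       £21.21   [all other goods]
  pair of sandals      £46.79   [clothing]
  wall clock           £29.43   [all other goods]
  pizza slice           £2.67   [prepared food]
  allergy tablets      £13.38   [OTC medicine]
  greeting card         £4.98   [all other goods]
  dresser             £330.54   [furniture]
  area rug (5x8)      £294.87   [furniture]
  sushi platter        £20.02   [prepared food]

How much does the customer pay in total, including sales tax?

Nightstand £153.78: furniture, under £300.00 → 0% → £0.00
Phone case £33.53: all other goods → 3.25% → £1.09
Scented candle £21.21: all other goods → 3.25% → £0.69
Pair of sandals £46.79: clothing → 0% → £0.00
Wall clock £29.43: all other goods → 3.25% → £0.96
Pizza slice £2.67: prepared food → 3.5% → £0.09
Allergy tablets £13.38: OTC medicine → 8.75% → £1.17
Greeting card £4.98: all other goods → 3.25% → £0.16
Dresser £330.54: furniture, £300.00 or more → 8% → £26.44
Area rug (5x8) £294.87: furniture, under £300.00 → 0% → £0.00
Sushi platter £20.02: prepared food → 3.5% → £0.70
Subtotal = £951.20; tax = £31.30; total due = £982.50

£982.50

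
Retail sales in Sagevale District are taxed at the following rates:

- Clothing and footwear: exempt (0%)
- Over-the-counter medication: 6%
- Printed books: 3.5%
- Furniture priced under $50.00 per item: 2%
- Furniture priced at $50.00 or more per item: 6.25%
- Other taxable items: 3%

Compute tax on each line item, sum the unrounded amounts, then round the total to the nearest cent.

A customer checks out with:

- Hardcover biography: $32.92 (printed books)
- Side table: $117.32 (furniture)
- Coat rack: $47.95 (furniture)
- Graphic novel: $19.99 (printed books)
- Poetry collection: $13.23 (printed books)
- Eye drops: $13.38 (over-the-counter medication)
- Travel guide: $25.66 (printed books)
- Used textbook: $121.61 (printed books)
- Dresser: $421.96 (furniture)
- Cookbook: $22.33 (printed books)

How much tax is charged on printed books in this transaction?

$8.25

Hardcover biography $32.92: printed books → 3.5% → $1.1522
Graphic novel $19.99: printed books → 3.5% → $0.69965
Poetry collection $13.23: printed books → 3.5% → $0.46305
Travel guide $25.66: printed books → 3.5% → $0.8981
Used textbook $121.61: printed books → 3.5% → $4.25635
Cookbook $22.33: printed books → 3.5% → $0.78155
Tax on printed books: unrounded sum = $8.2509 → $8.25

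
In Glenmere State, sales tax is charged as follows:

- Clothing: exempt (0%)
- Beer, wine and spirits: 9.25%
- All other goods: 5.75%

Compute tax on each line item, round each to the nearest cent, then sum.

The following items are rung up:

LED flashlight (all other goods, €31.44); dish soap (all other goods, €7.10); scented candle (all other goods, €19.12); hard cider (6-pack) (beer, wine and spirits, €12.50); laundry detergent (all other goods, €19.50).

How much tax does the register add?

€5.60

LED flashlight €31.44: all other goods → 5.75% → €1.81
Dish soap €7.10: all other goods → 5.75% → €0.41
Scented candle €19.12: all other goods → 5.75% → €1.10
Hard cider (6-pack) €12.50: beer, wine and spirits → 9.25% → €1.16
Laundry detergent €19.50: all other goods → 5.75% → €1.12
Total tax = €1.81 + €0.41 + €1.10 + €1.16 + €1.12 = €5.60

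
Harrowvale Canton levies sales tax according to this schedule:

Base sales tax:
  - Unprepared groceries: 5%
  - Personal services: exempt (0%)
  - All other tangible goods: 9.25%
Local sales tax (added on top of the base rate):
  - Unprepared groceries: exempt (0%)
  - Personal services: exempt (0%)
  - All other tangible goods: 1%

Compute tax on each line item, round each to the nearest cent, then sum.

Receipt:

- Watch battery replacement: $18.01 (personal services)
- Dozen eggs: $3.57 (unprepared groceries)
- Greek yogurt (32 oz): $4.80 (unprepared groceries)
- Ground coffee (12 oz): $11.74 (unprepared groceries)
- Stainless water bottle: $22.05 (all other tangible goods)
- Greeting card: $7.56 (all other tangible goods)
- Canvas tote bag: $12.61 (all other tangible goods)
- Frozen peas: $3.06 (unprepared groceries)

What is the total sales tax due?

$5.48

Watch battery replacement $18.01: personal services → 0% + 0% local = 0% → $0.00
Dozen eggs $3.57: unprepared groceries → 5% + 0% local = 5% → $0.18
Greek yogurt (32 oz) $4.80: unprepared groceries → 5% + 0% local = 5% → $0.24
Ground coffee (12 oz) $11.74: unprepared groceries → 5% + 0% local = 5% → $0.59
Stainless water bottle $22.05: all other tangible goods → 9.25% + 1% local = 10.25% → $2.26
Greeting card $7.56: all other tangible goods → 9.25% + 1% local = 10.25% → $0.77
Canvas tote bag $12.61: all other tangible goods → 9.25% + 1% local = 10.25% → $1.29
Frozen peas $3.06: unprepared groceries → 5% + 0% local = 5% → $0.15
Total tax = $0.18 + $0.24 + $0.59 + $2.26 + $0.77 + $1.29 + $0.15 = $5.48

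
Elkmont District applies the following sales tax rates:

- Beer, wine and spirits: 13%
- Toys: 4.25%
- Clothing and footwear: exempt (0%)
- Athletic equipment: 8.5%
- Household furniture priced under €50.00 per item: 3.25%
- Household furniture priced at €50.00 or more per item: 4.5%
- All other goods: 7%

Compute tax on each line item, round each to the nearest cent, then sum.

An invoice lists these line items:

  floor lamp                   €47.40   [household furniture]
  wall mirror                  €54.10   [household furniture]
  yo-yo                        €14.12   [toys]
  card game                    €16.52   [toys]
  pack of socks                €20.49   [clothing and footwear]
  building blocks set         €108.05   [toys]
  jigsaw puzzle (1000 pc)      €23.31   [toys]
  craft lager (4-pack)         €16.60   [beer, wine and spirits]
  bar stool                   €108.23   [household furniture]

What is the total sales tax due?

Floor lamp €47.40: household furniture, under €50.00 → 3.25% → €1.54
Wall mirror €54.10: household furniture, €50.00 or more → 4.5% → €2.43
Yo-yo €14.12: toys → 4.25% → €0.60
Card game €16.52: toys → 4.25% → €0.70
Pack of socks €20.49: clothing and footwear → 0% → €0.00
Building blocks set €108.05: toys → 4.25% → €4.59
Jigsaw puzzle (1000 pc) €23.31: toys → 4.25% → €0.99
Craft lager (4-pack) €16.60: beer, wine and spirits → 13% → €2.16
Bar stool €108.23: household furniture, €50.00 or more → 4.5% → €4.87
Total tax = €1.54 + €2.43 + €0.60 + €0.70 + €4.59 + €0.99 + €2.16 + €4.87 = €17.88

€17.88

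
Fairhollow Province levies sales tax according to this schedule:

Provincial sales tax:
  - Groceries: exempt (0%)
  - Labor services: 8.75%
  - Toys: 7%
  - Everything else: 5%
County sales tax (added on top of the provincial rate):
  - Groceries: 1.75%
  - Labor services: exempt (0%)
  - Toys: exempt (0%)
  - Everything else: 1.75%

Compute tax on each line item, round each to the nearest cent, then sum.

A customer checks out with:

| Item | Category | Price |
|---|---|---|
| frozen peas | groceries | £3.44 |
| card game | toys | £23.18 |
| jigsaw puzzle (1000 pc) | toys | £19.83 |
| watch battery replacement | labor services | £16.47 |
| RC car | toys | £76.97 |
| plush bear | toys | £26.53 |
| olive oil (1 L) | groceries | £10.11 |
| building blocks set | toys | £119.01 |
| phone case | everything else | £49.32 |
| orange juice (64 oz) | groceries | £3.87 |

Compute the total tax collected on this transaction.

Frozen peas £3.44: groceries → 0% + 1.75% county = 1.75% → £0.06
Card game £23.18: toys → 7% + 0% county = 7% → £1.62
Jigsaw puzzle (1000 pc) £19.83: toys → 7% + 0% county = 7% → £1.39
Watch battery replacement £16.47: labor services → 8.75% + 0% county = 8.75% → £1.44
RC car £76.97: toys → 7% + 0% county = 7% → £5.39
Plush bear £26.53: toys → 7% + 0% county = 7% → £1.86
Olive oil (1 L) £10.11: groceries → 0% + 1.75% county = 1.75% → £0.18
Building blocks set £119.01: toys → 7% + 0% county = 7% → £8.33
Phone case £49.32: everything else → 5% + 1.75% county = 6.75% → £3.33
Orange juice (64 oz) £3.87: groceries → 0% + 1.75% county = 1.75% → £0.07
Total tax = £0.06 + £1.62 + £1.39 + £1.44 + £5.39 + £1.86 + £0.18 + £8.33 + £3.33 + £0.07 = £23.67

£23.67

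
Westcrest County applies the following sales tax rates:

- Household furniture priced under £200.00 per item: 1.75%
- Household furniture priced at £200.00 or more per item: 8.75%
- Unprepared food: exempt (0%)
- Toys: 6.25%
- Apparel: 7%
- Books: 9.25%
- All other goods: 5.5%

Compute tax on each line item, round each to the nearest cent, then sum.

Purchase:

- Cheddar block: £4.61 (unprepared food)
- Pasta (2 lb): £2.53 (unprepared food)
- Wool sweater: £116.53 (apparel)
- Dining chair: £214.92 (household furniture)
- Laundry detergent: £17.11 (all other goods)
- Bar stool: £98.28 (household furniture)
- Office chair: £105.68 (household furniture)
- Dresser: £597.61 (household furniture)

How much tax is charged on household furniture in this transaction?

Dining chair £214.92: household furniture, £200.00 or more → 8.75% → £18.81
Bar stool £98.28: household furniture, under £200.00 → 1.75% → £1.72
Office chair £105.68: household furniture, under £200.00 → 1.75% → £1.85
Dresser £597.61: household furniture, £200.00 or more → 8.75% → £52.29
Tax on household furniture = £18.81 + £1.72 + £1.85 + £52.29 = £74.67

£74.67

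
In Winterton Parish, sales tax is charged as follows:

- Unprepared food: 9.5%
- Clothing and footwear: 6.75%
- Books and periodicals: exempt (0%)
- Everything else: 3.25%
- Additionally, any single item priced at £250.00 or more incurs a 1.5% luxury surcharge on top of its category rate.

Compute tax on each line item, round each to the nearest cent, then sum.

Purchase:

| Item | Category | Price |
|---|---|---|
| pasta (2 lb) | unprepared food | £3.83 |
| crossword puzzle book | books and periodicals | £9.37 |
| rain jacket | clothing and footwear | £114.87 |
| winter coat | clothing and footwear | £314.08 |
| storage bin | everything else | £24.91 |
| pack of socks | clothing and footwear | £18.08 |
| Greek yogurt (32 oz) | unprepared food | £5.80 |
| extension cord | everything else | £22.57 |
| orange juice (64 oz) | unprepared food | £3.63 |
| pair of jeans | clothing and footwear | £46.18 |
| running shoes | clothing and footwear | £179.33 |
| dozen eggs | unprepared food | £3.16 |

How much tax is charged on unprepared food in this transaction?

£1.55

Pasta (2 lb) £3.83: unprepared food → 9.5% → £0.36
Greek yogurt (32 oz) £5.80: unprepared food → 9.5% → £0.55
Orange juice (64 oz) £3.63: unprepared food → 9.5% → £0.34
Dozen eggs £3.16: unprepared food → 9.5% → £0.30
Tax on unprepared food = £0.36 + £0.55 + £0.34 + £0.30 = £1.55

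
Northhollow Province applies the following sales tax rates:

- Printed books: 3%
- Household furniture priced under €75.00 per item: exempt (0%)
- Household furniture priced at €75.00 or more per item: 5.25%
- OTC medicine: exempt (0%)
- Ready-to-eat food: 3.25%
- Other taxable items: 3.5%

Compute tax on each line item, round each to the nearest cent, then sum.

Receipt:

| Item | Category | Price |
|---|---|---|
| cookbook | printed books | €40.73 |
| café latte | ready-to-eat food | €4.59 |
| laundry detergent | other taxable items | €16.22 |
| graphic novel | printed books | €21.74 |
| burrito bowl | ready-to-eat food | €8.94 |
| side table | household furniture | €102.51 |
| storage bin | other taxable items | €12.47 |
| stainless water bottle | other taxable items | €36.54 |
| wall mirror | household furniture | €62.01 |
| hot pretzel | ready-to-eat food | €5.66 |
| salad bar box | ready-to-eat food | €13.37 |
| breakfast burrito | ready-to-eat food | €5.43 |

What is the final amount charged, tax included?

€340.98

Cookbook €40.73: printed books → 3% → €1.22
Café latte €4.59: ready-to-eat food → 3.25% → €0.15
Laundry detergent €16.22: other taxable items → 3.5% → €0.57
Graphic novel €21.74: printed books → 3% → €0.65
Burrito bowl €8.94: ready-to-eat food → 3.25% → €0.29
Side table €102.51: household furniture, €75.00 or more → 5.25% → €5.38
Storage bin €12.47: other taxable items → 3.5% → €0.44
Stainless water bottle €36.54: other taxable items → 3.5% → €1.28
Wall mirror €62.01: household furniture, under €75.00 → 0% → €0.00
Hot pretzel €5.66: ready-to-eat food → 3.25% → €0.18
Salad bar box €13.37: ready-to-eat food → 3.25% → €0.43
Breakfast burrito €5.43: ready-to-eat food → 3.25% → €0.18
Subtotal = €330.21; tax = €10.77; total due = €340.98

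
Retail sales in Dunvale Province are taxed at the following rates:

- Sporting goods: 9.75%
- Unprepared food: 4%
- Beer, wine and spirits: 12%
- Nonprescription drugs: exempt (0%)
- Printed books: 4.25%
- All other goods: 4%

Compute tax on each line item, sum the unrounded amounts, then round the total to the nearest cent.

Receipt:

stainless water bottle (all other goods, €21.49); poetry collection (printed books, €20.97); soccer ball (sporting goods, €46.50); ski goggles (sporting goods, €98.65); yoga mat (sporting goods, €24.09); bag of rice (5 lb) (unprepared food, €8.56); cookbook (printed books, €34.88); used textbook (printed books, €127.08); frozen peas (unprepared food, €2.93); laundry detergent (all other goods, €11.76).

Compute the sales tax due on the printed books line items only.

Poetry collection €20.97: printed books → 4.25% → €0.891225
Cookbook €34.88: printed books → 4.25% → €1.4824
Used textbook €127.08: printed books → 4.25% → €5.4009
Tax on printed books: unrounded sum = €7.774525 → €7.77

€7.77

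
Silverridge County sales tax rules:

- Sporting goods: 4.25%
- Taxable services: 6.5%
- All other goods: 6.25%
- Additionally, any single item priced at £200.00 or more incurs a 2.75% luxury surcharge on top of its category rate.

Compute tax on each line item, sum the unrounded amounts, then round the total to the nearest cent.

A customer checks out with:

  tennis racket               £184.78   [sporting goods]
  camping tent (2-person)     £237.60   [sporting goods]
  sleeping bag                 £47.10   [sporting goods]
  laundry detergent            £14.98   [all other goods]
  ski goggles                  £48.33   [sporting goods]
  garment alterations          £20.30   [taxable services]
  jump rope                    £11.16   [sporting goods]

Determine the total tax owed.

£31.27

Tennis racket £184.78: sporting goods → 4.25% → £7.85315
Camping tent (2-person) £237.60: sporting goods → 4.25% + 2.75% surcharge = 7% → £16.632
Sleeping bag £47.10: sporting goods → 4.25% → £2.00175
Laundry detergent £14.98: all other goods → 6.25% → £0.93625
Ski goggles £48.33: sporting goods → 4.25% → £2.054025
Garment alterations £20.30: taxable services → 6.5% → £1.3195
Jump rope £11.16: sporting goods → 4.25% → £0.4743
Unrounded tax sum = £31.270975 → £31.27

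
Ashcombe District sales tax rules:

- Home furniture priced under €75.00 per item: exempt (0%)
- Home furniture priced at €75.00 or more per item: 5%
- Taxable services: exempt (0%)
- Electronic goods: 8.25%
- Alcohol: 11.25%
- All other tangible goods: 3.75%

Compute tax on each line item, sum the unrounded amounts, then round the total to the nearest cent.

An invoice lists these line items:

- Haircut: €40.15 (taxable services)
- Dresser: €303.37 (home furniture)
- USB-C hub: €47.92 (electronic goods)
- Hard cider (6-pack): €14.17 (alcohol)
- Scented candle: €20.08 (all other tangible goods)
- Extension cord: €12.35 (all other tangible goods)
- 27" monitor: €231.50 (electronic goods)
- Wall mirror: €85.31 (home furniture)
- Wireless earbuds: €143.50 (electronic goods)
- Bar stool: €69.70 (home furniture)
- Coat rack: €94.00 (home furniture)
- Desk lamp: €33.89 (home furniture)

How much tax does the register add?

€61.84

Haircut €40.15: taxable services → 0% → €0.00
Dresser €303.37: home furniture, €75.00 or more → 5% → €15.1685
USB-C hub €47.92: electronic goods → 8.25% → €3.9534
Hard cider (6-pack) €14.17: alcohol → 11.25% → €1.594125
Scented candle €20.08: all other tangible goods → 3.75% → €0.753
Extension cord €12.35: all other tangible goods → 3.75% → €0.463125
27" monitor €231.50: electronic goods → 8.25% → €19.09875
Wall mirror €85.31: home furniture, €75.00 or more → 5% → €4.2655
Wireless earbuds €143.50: electronic goods → 8.25% → €11.83875
Bar stool €69.70: home furniture, under €75.00 → 0% → €0.00
Coat rack €94.00: home furniture, €75.00 or more → 5% → €4.70
Desk lamp €33.89: home furniture, under €75.00 → 0% → €0.00
Unrounded tax sum = €61.83515 → €61.84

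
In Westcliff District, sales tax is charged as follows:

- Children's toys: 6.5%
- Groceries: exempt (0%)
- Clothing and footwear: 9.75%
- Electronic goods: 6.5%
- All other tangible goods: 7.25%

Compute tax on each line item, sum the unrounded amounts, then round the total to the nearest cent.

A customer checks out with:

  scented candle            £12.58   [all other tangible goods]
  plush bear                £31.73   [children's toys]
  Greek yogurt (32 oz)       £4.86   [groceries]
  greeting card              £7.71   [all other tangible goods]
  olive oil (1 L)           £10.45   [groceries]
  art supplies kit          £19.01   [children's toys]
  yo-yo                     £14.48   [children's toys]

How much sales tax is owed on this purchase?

£5.71

Scented candle £12.58: all other tangible goods → 7.25% → £0.91205
Plush bear £31.73: children's toys → 6.5% → £2.06245
Greek yogurt (32 oz) £4.86: groceries → 0% → £0.00
Greeting card £7.71: all other tangible goods → 7.25% → £0.558975
Olive oil (1 L) £10.45: groceries → 0% → £0.00
Art supplies kit £19.01: children's toys → 6.5% → £1.23565
Yo-yo £14.48: children's toys → 6.5% → £0.9412
Unrounded tax sum = £5.710325 → £5.71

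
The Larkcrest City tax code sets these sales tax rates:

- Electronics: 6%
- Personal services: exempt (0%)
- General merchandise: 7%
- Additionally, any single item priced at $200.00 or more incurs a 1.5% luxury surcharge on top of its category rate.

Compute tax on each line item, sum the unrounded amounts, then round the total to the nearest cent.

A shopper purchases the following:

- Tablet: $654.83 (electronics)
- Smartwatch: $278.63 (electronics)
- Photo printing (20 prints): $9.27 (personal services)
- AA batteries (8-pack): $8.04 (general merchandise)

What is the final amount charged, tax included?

Tablet $654.83: electronics → 6% + 1.5% surcharge = 7.5% → $49.11225
Smartwatch $278.63: electronics → 6% + 1.5% surcharge = 7.5% → $20.89725
Photo printing (20 prints) $9.27: personal services → 0% → $0.00
AA batteries (8-pack) $8.04: general merchandise → 7% → $0.5628
Subtotal = $950.77; unrounded tax = $70.5723 → $70.57; total due = $1021.34

$1021.34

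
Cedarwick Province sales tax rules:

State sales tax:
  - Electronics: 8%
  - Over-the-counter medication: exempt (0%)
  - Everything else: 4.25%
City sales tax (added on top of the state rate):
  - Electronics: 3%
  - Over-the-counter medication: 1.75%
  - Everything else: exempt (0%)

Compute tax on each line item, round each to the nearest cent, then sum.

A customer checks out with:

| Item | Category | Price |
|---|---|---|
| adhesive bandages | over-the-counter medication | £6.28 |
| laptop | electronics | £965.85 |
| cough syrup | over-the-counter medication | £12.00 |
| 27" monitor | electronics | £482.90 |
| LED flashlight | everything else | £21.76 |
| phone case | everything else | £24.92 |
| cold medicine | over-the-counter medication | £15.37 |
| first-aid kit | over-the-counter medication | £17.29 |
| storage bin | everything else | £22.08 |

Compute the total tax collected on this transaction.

£163.17

Adhesive bandages £6.28: over-the-counter medication → 0% + 1.75% city = 1.75% → £0.11
Laptop £965.85: electronics → 8% + 3% city = 11% → £106.24
Cough syrup £12.00: over-the-counter medication → 0% + 1.75% city = 1.75% → £0.21
27" monitor £482.90: electronics → 8% + 3% city = 11% → £53.12
LED flashlight £21.76: everything else → 4.25% + 0% city = 4.25% → £0.92
Phone case £24.92: everything else → 4.25% + 0% city = 4.25% → £1.06
Cold medicine £15.37: over-the-counter medication → 0% + 1.75% city = 1.75% → £0.27
First-aid kit £17.29: over-the-counter medication → 0% + 1.75% city = 1.75% → £0.30
Storage bin £22.08: everything else → 4.25% + 0% city = 4.25% → £0.94
Total tax = £0.11 + £106.24 + £0.21 + £53.12 + £0.92 + £1.06 + £0.27 + £0.30 + £0.94 = £163.17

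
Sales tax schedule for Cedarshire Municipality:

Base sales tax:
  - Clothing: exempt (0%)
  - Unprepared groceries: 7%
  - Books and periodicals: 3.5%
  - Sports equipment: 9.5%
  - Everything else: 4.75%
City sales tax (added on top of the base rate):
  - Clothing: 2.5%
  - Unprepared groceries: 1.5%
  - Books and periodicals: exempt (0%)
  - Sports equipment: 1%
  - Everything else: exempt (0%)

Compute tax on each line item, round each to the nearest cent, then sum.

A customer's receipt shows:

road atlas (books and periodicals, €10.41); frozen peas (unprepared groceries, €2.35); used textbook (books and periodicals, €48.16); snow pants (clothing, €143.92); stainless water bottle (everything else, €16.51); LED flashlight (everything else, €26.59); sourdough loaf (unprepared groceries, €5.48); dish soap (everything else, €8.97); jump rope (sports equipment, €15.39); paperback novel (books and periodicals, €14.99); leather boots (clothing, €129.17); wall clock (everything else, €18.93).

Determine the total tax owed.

Road atlas €10.41: books and periodicals → 3.5% + 0% city = 3.5% → €0.36
Frozen peas €2.35: unprepared groceries → 7% + 1.5% city = 8.5% → €0.20
Used textbook €48.16: books and periodicals → 3.5% + 0% city = 3.5% → €1.69
Snow pants €143.92: clothing → 0% + 2.5% city = 2.5% → €3.60
Stainless water bottle €16.51: everything else → 4.75% + 0% city = 4.75% → €0.78
LED flashlight €26.59: everything else → 4.75% + 0% city = 4.75% → €1.26
Sourdough loaf €5.48: unprepared groceries → 7% + 1.5% city = 8.5% → €0.47
Dish soap €8.97: everything else → 4.75% + 0% city = 4.75% → €0.43
Jump rope €15.39: sports equipment → 9.5% + 1% city = 10.5% → €1.62
Paperback novel €14.99: books and periodicals → 3.5% + 0% city = 3.5% → €0.52
Leather boots €129.17: clothing → 0% + 2.5% city = 2.5% → €3.23
Wall clock €18.93: everything else → 4.75% + 0% city = 4.75% → €0.90
Total tax = €0.36 + €0.20 + €1.69 + €3.60 + €0.78 + €1.26 + €0.47 + €0.43 + €1.62 + €0.52 + €3.23 + €0.90 = €15.06

€15.06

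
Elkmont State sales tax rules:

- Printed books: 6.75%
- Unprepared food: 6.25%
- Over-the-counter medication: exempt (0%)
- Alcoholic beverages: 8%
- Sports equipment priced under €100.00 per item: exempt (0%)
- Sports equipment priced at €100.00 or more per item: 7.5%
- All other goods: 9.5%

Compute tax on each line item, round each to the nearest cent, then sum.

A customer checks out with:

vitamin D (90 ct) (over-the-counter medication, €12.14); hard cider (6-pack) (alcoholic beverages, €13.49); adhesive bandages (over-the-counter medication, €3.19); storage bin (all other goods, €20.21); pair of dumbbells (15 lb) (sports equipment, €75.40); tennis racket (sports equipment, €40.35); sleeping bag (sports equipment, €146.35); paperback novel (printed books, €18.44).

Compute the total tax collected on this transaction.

€15.22

Vitamin D (90 ct) €12.14: over-the-counter medication → 0% → €0.00
Hard cider (6-pack) €13.49: alcoholic beverages → 8% → €1.08
Adhesive bandages €3.19: over-the-counter medication → 0% → €0.00
Storage bin €20.21: all other goods → 9.5% → €1.92
Pair of dumbbells (15 lb) €75.40: sports equipment, under €100.00 → 0% → €0.00
Tennis racket €40.35: sports equipment, under €100.00 → 0% → €0.00
Sleeping bag €146.35: sports equipment, €100.00 or more → 7.5% → €10.98
Paperback novel €18.44: printed books → 6.75% → €1.24
Total tax = €1.08 + €1.92 + €10.98 + €1.24 = €15.22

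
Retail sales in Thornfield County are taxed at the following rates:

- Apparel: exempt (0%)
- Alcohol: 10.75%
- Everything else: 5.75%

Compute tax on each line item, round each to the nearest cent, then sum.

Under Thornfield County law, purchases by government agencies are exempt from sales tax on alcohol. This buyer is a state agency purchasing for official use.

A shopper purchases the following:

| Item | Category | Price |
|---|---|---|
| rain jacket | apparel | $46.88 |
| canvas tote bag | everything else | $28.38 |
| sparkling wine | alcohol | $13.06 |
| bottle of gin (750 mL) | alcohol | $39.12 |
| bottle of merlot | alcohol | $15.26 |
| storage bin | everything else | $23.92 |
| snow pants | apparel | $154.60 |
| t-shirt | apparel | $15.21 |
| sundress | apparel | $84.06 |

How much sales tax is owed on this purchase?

Rain jacket $46.88: apparel → 0% → $0.00
Canvas tote bag $28.38: everything else → 5.75% → $1.63
Sparkling wine $13.06: alcohol, buyer-exempt → 0% → $0.00
Bottle of gin (750 mL) $39.12: alcohol, buyer-exempt → 0% → $0.00
Bottle of merlot $15.26: alcohol, buyer-exempt → 0% → $0.00
Storage bin $23.92: everything else → 5.75% → $1.38
Snow pants $154.60: apparel → 0% → $0.00
T-shirt $15.21: apparel → 0% → $0.00
Sundress $84.06: apparel → 0% → $0.00
Total tax = $1.63 + $1.38 = $3.01

$3.01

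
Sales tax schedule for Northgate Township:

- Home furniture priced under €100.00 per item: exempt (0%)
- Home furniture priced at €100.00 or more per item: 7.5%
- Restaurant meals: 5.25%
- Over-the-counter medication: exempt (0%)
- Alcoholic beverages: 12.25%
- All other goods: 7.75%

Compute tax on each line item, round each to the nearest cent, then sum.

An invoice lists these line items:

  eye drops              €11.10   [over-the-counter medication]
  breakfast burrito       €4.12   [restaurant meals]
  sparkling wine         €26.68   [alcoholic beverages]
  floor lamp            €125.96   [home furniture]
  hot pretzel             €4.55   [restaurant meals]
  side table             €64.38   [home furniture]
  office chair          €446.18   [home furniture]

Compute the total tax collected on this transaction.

€46.64

Eye drops €11.10: over-the-counter medication → 0% → €0.00
Breakfast burrito €4.12: restaurant meals → 5.25% → €0.22
Sparkling wine €26.68: alcoholic beverages → 12.25% → €3.27
Floor lamp €125.96: home furniture, €100.00 or more → 7.5% → €9.45
Hot pretzel €4.55: restaurant meals → 5.25% → €0.24
Side table €64.38: home furniture, under €100.00 → 0% → €0.00
Office chair €446.18: home furniture, €100.00 or more → 7.5% → €33.46
Total tax = €0.22 + €3.27 + €9.45 + €0.24 + €33.46 = €46.64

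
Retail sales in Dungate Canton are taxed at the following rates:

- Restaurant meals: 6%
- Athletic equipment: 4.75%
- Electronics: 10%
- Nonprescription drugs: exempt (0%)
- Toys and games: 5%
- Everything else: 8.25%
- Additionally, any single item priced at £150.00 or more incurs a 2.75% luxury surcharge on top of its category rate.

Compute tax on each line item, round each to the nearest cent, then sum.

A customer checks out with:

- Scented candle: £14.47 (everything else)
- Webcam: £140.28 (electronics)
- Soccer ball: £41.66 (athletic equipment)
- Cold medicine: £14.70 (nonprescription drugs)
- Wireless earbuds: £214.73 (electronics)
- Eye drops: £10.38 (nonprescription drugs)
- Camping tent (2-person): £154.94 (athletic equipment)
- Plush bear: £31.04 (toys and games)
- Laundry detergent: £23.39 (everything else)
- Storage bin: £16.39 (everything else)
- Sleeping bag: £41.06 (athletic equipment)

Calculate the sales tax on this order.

Scented candle £14.47: everything else → 8.25% → £1.19
Webcam £140.28: electronics → 10% → £14.03
Soccer ball £41.66: athletic equipment → 4.75% → £1.98
Cold medicine £14.70: nonprescription drugs → 0% → £0.00
Wireless earbuds £214.73: electronics → 10% + 2.75% surcharge = 12.75% → £27.38
Eye drops £10.38: nonprescription drugs → 0% → £0.00
Camping tent (2-person) £154.94: athletic equipment → 4.75% + 2.75% surcharge = 7.5% → £11.62
Plush bear £31.04: toys and games → 5% → £1.55
Laundry detergent £23.39: everything else → 8.25% → £1.93
Storage bin £16.39: everything else → 8.25% → £1.35
Sleeping bag £41.06: athletic equipment → 4.75% → £1.95
Total tax = £1.19 + £14.03 + £1.98 + £27.38 + £11.62 + £1.55 + £1.93 + £1.35 + £1.95 = £62.98

£62.98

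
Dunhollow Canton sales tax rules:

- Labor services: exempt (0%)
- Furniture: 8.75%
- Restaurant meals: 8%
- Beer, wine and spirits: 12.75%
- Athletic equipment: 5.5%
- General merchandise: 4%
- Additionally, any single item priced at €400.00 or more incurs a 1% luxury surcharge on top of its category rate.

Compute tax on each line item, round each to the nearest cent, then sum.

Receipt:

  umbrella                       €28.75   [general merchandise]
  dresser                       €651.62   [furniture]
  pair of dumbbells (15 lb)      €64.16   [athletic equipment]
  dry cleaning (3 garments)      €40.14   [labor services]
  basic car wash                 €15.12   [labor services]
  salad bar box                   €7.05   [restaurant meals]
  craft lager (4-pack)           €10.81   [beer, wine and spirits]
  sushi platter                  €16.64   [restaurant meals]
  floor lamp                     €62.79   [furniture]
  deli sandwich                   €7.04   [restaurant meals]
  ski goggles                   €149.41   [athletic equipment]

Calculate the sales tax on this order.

€85.75

Umbrella €28.75: general merchandise → 4% → €1.15
Dresser €651.62: furniture → 8.75% + 1% surcharge = 9.75% → €63.53
Pair of dumbbells (15 lb) €64.16: athletic equipment → 5.5% → €3.53
Dry cleaning (3 garments) €40.14: labor services → 0% → €0.00
Basic car wash €15.12: labor services → 0% → €0.00
Salad bar box €7.05: restaurant meals → 8% → €0.56
Craft lager (4-pack) €10.81: beer, wine and spirits → 12.75% → €1.38
Sushi platter €16.64: restaurant meals → 8% → €1.33
Floor lamp €62.79: furniture → 8.75% → €5.49
Deli sandwich €7.04: restaurant meals → 8% → €0.56
Ski goggles €149.41: athletic equipment → 5.5% → €8.22
Total tax = €1.15 + €63.53 + €3.53 + €0.56 + €1.38 + €1.33 + €5.49 + €0.56 + €8.22 = €85.75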